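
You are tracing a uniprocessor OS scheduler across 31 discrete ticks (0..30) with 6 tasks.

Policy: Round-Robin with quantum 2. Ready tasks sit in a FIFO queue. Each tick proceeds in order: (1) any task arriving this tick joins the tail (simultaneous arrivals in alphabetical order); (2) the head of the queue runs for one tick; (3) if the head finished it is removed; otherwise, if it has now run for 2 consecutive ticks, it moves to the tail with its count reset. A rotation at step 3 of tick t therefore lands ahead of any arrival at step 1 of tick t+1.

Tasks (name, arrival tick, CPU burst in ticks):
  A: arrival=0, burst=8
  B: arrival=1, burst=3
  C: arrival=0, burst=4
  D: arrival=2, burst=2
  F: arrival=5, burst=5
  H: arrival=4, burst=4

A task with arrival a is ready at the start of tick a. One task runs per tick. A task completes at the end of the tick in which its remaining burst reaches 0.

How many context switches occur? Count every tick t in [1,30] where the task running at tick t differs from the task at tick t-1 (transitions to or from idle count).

t=0: queue=[A,C] q_used=0 → run A
t=1: queue=[A,C,B] q_used=1 → run A
t=2: queue=[C,B,A,D] q_used=0 → run C
t=3: queue=[C,B,A,D] q_used=1 → run C
t=4: queue=[B,A,D,C,H] q_used=0 → run B
t=5: queue=[B,A,D,C,H,F] q_used=1 → run B
t=6: queue=[A,D,C,H,F,B] q_used=0 → run A
t=7: queue=[A,D,C,H,F,B] q_used=1 → run A
t=8: queue=[D,C,H,F,B,A] q_used=0 → run D
t=9: queue=[D,C,H,F,B,A] q_used=1 → run D
t=10: queue=[C,H,F,B,A] q_used=0 → run C
t=11: queue=[C,H,F,B,A] q_used=1 → run C
t=12: queue=[H,F,B,A] q_used=0 → run H
t=13: queue=[H,F,B,A] q_used=1 → run H
t=14: queue=[F,B,A,H] q_used=0 → run F
t=15: queue=[F,B,A,H] q_used=1 → run F
t=16: queue=[B,A,H,F] q_used=0 → run B
t=17: queue=[A,H,F] q_used=0 → run A
t=18: queue=[A,H,F] q_used=1 → run A
t=19: queue=[H,F,A] q_used=0 → run H
t=20: queue=[H,F,A] q_used=1 → run H
t=21: queue=[F,A] q_used=0 → run F
t=22: queue=[F,A] q_used=1 → run F
t=23: queue=[A,F] q_used=0 → run A
t=24: queue=[A,F] q_used=1 → run A
t=25: queue=[F] q_used=0 → run F
t=26: (idle)
t=27: (idle)
t=28: (idle)
t=29: (idle)
t=30: (idle)

context switches = 14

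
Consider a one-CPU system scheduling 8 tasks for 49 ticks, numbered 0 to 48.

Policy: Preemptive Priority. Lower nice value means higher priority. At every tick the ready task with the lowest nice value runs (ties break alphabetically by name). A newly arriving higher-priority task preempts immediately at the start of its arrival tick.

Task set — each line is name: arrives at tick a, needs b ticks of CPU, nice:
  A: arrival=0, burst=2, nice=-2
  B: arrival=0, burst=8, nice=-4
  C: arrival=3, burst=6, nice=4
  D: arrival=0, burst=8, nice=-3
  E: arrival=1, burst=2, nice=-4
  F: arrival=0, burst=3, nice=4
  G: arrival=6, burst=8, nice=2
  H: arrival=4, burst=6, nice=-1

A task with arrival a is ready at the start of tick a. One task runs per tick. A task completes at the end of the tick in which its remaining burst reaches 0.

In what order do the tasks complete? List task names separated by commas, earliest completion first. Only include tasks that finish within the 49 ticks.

t=0: ready={A,B,D,F} → run B
t=1: ready={A,B,D,E,F} → run B
t=2: ready={A,B,D,E,F} → run B
t=3: ready={A,B,C,D,E,F} → run B
t=4: ready={A,B,C,D,E,F,H} → run B
t=5: ready={A,B,C,D,E,F,H} → run B
t=6: ready={A,B,C,D,E,F,G,H} → run B
t=7: ready={A,B,C,D,E,F,G,H} → run B
t=8: ready={A,C,D,E,F,G,H} → run E
t=9: ready={A,C,D,E,F,G,H} → run E
t=10: ready={A,C,D,F,G,H} → run D
t=11: ready={A,C,D,F,G,H} → run D
t=12: ready={A,C,D,F,G,H} → run D
t=13: ready={A,C,D,F,G,H} → run D
t=14: ready={A,C,D,F,G,H} → run D
t=15: ready={A,C,D,F,G,H} → run D
t=16: ready={A,C,D,F,G,H} → run D
t=17: ready={A,C,D,F,G,H} → run D
t=18: ready={A,C,F,G,H} → run A
t=19: ready={A,C,F,G,H} → run A
t=20: ready={C,F,G,H} → run H
t=21: ready={C,F,G,H} → run H
t=22: ready={C,F,G,H} → run H
t=23: ready={C,F,G,H} → run H
t=24: ready={C,F,G,H} → run H
t=25: ready={C,F,G,H} → run H
t=26: ready={C,F,G} → run G
t=27: ready={C,F,G} → run G
t=28: ready={C,F,G} → run G
t=29: ready={C,F,G} → run G
t=30: ready={C,F,G} → run G
t=31: ready={C,F,G} → run G
t=32: ready={C,F,G} → run G
t=33: ready={C,F,G} → run G
t=34: ready={C,F} → run C
t=35: ready={C,F} → run C
t=36: ready={C,F} → run C
t=37: ready={C,F} → run C
t=38: ready={C,F} → run C
t=39: ready={C,F} → run C
t=40: ready={F} → run F
t=41: ready={F} → run F
t=42: ready={F} → run F
t=43: (idle)
t=44: (idle)
t=45: (idle)
t=46: (idle)
t=47: (idle)
t=48: (idle)

completion order = B, E, D, A, H, G, C, F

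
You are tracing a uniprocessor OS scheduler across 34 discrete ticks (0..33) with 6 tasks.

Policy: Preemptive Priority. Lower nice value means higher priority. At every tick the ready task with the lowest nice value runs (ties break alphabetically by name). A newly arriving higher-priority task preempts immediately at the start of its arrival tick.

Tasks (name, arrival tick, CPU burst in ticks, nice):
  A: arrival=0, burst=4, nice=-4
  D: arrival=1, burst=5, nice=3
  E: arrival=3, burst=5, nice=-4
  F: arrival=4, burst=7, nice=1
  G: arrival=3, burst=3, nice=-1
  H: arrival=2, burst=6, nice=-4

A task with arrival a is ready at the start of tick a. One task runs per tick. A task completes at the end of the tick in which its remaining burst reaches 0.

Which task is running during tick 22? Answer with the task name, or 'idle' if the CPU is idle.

t=0: ready={A} → run A
t=1: ready={A,D} → run A
t=2: ready={A,D,H} → run A
t=3: ready={A,D,E,G,H} → run A
t=4: ready={D,E,F,G,H} → run E
t=5: ready={D,E,F,G,H} → run E
t=6: ready={D,E,F,G,H} → run E
t=7: ready={D,E,F,G,H} → run E
t=8: ready={D,E,F,G,H} → run E
t=9: ready={D,F,G,H} → run H
t=10: ready={D,F,G,H} → run H
t=11: ready={D,F,G,H} → run H
t=12: ready={D,F,G,H} → run H
t=13: ready={D,F,G,H} → run H
t=14: ready={D,F,G,H} → run H
t=15: ready={D,F,G} → run G
t=16: ready={D,F,G} → run G
t=17: ready={D,F,G} → run G
t=18: ready={D,F} → run F
t=19: ready={D,F} → run F
t=20: ready={D,F} → run F
t=21: ready={D,F} → run F
t=22: ready={D,F} → run F
t=23: ready={D,F} → run F
t=24: ready={D,F} → run F
t=25: ready={D} → run D
t=26: ready={D} → run D
t=27: ready={D} → run D
t=28: ready={D} → run D
t=29: ready={D} → run D
t=30: (idle)
t=31: (idle)
t=32: (idle)
t=33: (idle)

running at tick 22 = F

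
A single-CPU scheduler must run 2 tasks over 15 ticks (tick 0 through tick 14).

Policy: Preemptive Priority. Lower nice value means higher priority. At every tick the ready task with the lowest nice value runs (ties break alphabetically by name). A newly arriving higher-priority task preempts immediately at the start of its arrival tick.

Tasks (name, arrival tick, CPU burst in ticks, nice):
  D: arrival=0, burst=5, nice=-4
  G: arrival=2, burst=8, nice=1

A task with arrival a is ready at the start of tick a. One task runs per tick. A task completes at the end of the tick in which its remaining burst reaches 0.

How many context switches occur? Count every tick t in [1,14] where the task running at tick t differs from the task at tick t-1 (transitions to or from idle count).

t=0: ready={D} → run D
t=1: ready={D} → run D
t=2: ready={D,G} → run D
t=3: ready={D,G} → run D
t=4: ready={D,G} → run D
t=5: ready={G} → run G
t=6: ready={G} → run G
t=7: ready={G} → run G
t=8: ready={G} → run G
t=9: ready={G} → run G
t=10: ready={G} → run G
t=11: ready={G} → run G
t=12: ready={G} → run G
t=13: (idle)
t=14: (idle)

context switches = 2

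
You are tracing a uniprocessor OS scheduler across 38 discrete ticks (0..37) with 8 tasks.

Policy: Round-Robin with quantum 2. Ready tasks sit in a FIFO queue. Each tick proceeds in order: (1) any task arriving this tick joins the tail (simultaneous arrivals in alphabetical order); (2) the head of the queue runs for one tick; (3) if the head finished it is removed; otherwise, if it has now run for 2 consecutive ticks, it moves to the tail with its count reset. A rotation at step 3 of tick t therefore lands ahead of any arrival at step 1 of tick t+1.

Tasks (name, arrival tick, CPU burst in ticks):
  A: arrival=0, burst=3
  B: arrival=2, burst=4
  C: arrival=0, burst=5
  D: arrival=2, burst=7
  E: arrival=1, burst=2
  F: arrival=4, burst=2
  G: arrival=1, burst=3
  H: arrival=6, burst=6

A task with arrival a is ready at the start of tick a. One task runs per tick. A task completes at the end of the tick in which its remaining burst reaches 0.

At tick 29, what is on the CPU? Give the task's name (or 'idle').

running at tick 29 = H

t=0: queue=[A,C] q_used=0 → run A
t=1: queue=[A,C,E,G] q_used=1 → run A
t=2: queue=[C,E,G,A,B,D] q_used=0 → run C
t=3: queue=[C,E,G,A,B,D] q_used=1 → run C
t=4: queue=[E,G,A,B,D,C,F] q_used=0 → run E
t=5: queue=[E,G,A,B,D,C,F] q_used=1 → run E
t=6: queue=[G,A,B,D,C,F,H] q_used=0 → run G
t=7: queue=[G,A,B,D,C,F,H] q_used=1 → run G
t=8: queue=[A,B,D,C,F,H,G] q_used=0 → run A
t=9: queue=[B,D,C,F,H,G] q_used=0 → run B
t=10: queue=[B,D,C,F,H,G] q_used=1 → run B
t=11: queue=[D,C,F,H,G,B] q_used=0 → run D
t=12: queue=[D,C,F,H,G,B] q_used=1 → run D
t=13: queue=[C,F,H,G,B,D] q_used=0 → run C
t=14: queue=[C,F,H,G,B,D] q_used=1 → run C
t=15: queue=[F,H,G,B,D,C] q_used=0 → run F
t=16: queue=[F,H,G,B,D,C] q_used=1 → run F
t=17: queue=[H,G,B,D,C] q_used=0 → run H
t=18: queue=[H,G,B,D,C] q_used=1 → run H
t=19: queue=[G,B,D,C,H] q_used=0 → run G
t=20: queue=[B,D,C,H] q_used=0 → run B
t=21: queue=[B,D,C,H] q_used=1 → run B
t=22: queue=[D,C,H] q_used=0 → run D
t=23: queue=[D,C,H] q_used=1 → run D
t=24: queue=[C,H,D] q_used=0 → run C
t=25: queue=[H,D] q_used=0 → run H
t=26: queue=[H,D] q_used=1 → run H
t=27: queue=[D,H] q_used=0 → run D
t=28: queue=[D,H] q_used=1 → run D
t=29: queue=[H,D] q_used=0 → run H
t=30: queue=[H,D] q_used=1 → run H
t=31: queue=[D] q_used=0 → run D
t=32: (idle)
t=33: (idle)
t=34: (idle)
t=35: (idle)
t=36: (idle)
t=37: (idle)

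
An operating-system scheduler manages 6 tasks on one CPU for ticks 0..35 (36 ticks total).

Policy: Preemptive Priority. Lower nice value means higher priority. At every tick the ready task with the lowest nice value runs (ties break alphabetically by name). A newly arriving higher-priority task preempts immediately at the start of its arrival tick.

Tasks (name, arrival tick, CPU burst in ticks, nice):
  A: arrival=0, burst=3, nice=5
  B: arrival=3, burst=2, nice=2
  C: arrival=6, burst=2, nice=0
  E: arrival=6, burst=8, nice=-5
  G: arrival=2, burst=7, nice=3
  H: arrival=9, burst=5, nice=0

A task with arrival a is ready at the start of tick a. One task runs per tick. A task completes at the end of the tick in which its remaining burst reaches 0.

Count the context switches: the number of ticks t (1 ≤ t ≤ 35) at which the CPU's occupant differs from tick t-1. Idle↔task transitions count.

t=0: ready={A} → run A
t=1: ready={A} → run A
t=2: ready={A,G} → run G
t=3: ready={A,B,G} → run B
t=4: ready={A,B,G} → run B
t=5: ready={A,G} → run G
t=6: ready={A,C,E,G} → run E
t=7: ready={A,C,E,G} → run E
t=8: ready={A,C,E,G} → run E
t=9: ready={A,C,E,G,H} → run E
t=10: ready={A,C,E,G,H} → run E
t=11: ready={A,C,E,G,H} → run E
t=12: ready={A,C,E,G,H} → run E
t=13: ready={A,C,E,G,H} → run E
t=14: ready={A,C,G,H} → run C
t=15: ready={A,C,G,H} → run C
t=16: ready={A,G,H} → run H
t=17: ready={A,G,H} → run H
t=18: ready={A,G,H} → run H
t=19: ready={A,G,H} → run H
t=20: ready={A,G,H} → run H
t=21: ready={A,G} → run G
t=22: ready={A,G} → run G
t=23: ready={A,G} → run G
t=24: ready={A,G} → run G
t=25: ready={A,G} → run G
t=26: ready={A} → run A
t=27: (idle)
t=28: (idle)
t=29: (idle)
t=30: (idle)
t=31: (idle)
t=32: (idle)
t=33: (idle)
t=34: (idle)
t=35: (idle)

context switches = 9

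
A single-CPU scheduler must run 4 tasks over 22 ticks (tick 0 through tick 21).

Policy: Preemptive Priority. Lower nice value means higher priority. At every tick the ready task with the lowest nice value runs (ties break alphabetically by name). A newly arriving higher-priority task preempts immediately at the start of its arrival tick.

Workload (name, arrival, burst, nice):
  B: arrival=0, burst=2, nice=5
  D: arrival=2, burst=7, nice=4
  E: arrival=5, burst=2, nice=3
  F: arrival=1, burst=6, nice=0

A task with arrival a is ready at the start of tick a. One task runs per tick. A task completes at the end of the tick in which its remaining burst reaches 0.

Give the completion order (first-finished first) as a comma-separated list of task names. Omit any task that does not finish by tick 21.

t=0: ready={B} → run B
t=1: ready={B,F} → run F
t=2: ready={B,D,F} → run F
t=3: ready={B,D,F} → run F
t=4: ready={B,D,F} → run F
t=5: ready={B,D,E,F} → run F
t=6: ready={B,D,E,F} → run F
t=7: ready={B,D,E} → run E
t=8: ready={B,D,E} → run E
t=9: ready={B,D} → run D
t=10: ready={B,D} → run D
t=11: ready={B,D} → run D
t=12: ready={B,D} → run D
t=13: ready={B,D} → run D
t=14: ready={B,D} → run D
t=15: ready={B,D} → run D
t=16: ready={B} → run B
t=17: (idle)
t=18: (idle)
t=19: (idle)
t=20: (idle)
t=21: (idle)

completion order = F, E, D, B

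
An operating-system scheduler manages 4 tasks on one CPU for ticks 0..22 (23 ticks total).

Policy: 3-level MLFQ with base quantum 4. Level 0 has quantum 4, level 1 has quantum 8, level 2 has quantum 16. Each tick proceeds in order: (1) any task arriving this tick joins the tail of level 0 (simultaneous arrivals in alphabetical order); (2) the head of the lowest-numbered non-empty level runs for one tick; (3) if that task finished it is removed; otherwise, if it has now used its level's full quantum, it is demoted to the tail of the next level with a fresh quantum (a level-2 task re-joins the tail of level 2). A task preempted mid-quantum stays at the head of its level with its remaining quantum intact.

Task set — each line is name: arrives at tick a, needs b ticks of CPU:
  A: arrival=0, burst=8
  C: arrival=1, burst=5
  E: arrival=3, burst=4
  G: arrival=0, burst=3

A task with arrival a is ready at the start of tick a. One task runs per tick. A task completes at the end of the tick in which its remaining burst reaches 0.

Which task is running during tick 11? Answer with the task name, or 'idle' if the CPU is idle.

running at tick 11 = E

t=0: L0/L1/L2 = AG/-/- → run A
t=1: L0/L1/L2 = AGC/-/- → run A
t=2: L0/L1/L2 = AGC/-/- → run A
t=3: L0/L1/L2 = AGCE/-/- → run A
t=4: L0/L1/L2 = GCE/A/- → run G
t=5: L0/L1/L2 = GCE/A/- → run G
t=6: L0/L1/L2 = GCE/A/- → run G
t=7: L0/L1/L2 = CE/A/- → run C
t=8: L0/L1/L2 = CE/A/- → run C
t=9: L0/L1/L2 = CE/A/- → run C
t=10: L0/L1/L2 = CE/A/- → run C
t=11: L0/L1/L2 = E/AC/- → run E
t=12: L0/L1/L2 = E/AC/- → run E
t=13: L0/L1/L2 = E/AC/- → run E
t=14: L0/L1/L2 = E/AC/- → run E
t=15: L0/L1/L2 = -/AC/- → run A
t=16: L0/L1/L2 = -/AC/- → run A
t=17: L0/L1/L2 = -/AC/- → run A
t=18: L0/L1/L2 = -/AC/- → run A
t=19: L0/L1/L2 = -/C/- → run C
t=20: (idle)
t=21: (idle)
t=22: (idle)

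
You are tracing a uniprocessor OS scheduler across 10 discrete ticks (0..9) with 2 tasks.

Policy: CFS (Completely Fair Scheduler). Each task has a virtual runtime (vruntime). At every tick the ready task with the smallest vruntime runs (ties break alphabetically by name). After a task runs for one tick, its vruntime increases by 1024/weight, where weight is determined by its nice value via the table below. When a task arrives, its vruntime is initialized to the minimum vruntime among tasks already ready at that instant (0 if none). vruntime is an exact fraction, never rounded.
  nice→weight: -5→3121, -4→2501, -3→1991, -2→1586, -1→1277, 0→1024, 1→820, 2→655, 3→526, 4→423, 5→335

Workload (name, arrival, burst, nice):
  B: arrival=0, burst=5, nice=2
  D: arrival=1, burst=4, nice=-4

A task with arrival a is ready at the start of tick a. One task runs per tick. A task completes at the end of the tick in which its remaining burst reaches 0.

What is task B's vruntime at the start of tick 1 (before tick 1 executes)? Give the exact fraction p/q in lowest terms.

vruntime(B, start of tick 1) = 1024/655

t=0: vr[B=0] → run B
t=1: vr[B=1024/655 D=1024/655] → run B
t=2: vr[B=2048/655 D=1024/655] → run D
t=3: vr[B=2048/655 D=3231744/1638155] → run D
t=4: vr[B=2048/655 D=3902464/1638155] → run D
t=5: vr[B=2048/655 D=4573184/1638155] → run D
t=6: vr[B=2048/655] → run B
t=7: vr[B=3072/655] → run B
t=8: vr[B=4096/655] → run B
t=9: (idle)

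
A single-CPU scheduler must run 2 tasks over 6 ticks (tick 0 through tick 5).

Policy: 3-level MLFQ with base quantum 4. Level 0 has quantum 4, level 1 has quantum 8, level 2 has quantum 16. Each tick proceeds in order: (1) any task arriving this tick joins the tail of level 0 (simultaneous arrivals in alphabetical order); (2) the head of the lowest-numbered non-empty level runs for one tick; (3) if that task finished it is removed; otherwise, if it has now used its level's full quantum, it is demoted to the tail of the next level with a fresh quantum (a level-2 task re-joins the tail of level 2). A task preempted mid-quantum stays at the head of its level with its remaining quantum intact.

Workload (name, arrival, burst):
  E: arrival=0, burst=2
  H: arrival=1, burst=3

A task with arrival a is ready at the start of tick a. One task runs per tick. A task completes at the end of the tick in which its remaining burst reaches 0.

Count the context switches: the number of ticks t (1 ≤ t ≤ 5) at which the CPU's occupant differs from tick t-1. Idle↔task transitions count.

context switches = 2

t=0: L0/L1/L2 = E/-/- → run E
t=1: L0/L1/L2 = EH/-/- → run E
t=2: L0/L1/L2 = H/-/- → run H
t=3: L0/L1/L2 = H/-/- → run H
t=4: L0/L1/L2 = H/-/- → run H
t=5: (idle)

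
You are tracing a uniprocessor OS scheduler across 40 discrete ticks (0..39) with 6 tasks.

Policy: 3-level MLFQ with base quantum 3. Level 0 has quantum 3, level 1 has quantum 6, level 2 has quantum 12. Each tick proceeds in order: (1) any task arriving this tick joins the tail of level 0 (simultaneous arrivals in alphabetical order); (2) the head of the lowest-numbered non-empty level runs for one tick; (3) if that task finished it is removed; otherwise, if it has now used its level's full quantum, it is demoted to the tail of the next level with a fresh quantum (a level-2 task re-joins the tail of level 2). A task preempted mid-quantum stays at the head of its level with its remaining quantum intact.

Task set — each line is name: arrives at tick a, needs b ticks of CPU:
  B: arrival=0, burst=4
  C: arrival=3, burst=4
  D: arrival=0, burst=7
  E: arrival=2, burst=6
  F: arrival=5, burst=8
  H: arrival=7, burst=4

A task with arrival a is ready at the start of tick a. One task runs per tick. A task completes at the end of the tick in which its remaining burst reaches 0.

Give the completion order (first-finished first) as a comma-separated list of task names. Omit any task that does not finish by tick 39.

completion order = B, D, E, C, F, H

t=0: L0/L1/L2 = BD/-/- → run B
t=1: L0/L1/L2 = BD/-/- → run B
t=2: L0/L1/L2 = BDE/-/- → run B
t=3: L0/L1/L2 = DEC/B/- → run D
t=4: L0/L1/L2 = DEC/B/- → run D
t=5: L0/L1/L2 = DECF/B/- → run D
t=6: L0/L1/L2 = ECF/BD/- → run E
t=7: L0/L1/L2 = ECFH/BD/- → run E
t=8: L0/L1/L2 = ECFH/BD/- → run E
t=9: L0/L1/L2 = CFH/BDE/- → run C
t=10: L0/L1/L2 = CFH/BDE/- → run C
t=11: L0/L1/L2 = CFH/BDE/- → run C
t=12: L0/L1/L2 = FH/BDEC/- → run F
t=13: L0/L1/L2 = FH/BDEC/- → run F
t=14: L0/L1/L2 = FH/BDEC/- → run F
t=15: L0/L1/L2 = H/BDECF/- → run H
t=16: L0/L1/L2 = H/BDECF/- → run H
t=17: L0/L1/L2 = H/BDECF/- → run H
t=18: L0/L1/L2 = -/BDECFH/- → run B
t=19: L0/L1/L2 = -/DECFH/- → run D
t=20: L0/L1/L2 = -/DECFH/- → run D
t=21: L0/L1/L2 = -/DECFH/- → run D
t=22: L0/L1/L2 = -/DECFH/- → run D
t=23: L0/L1/L2 = -/ECFH/- → run E
t=24: L0/L1/L2 = -/ECFH/- → run E
t=25: L0/L1/L2 = -/ECFH/- → run E
t=26: L0/L1/L2 = -/CFH/- → run C
t=27: L0/L1/L2 = -/FH/- → run F
t=28: L0/L1/L2 = -/FH/- → run F
t=29: L0/L1/L2 = -/FH/- → run F
t=30: L0/L1/L2 = -/FH/- → run F
t=31: L0/L1/L2 = -/FH/- → run F
t=32: L0/L1/L2 = -/H/- → run H
t=33: (idle)
t=34: (idle)
t=35: (idle)
t=36: (idle)
t=37: (idle)
t=38: (idle)
t=39: (idle)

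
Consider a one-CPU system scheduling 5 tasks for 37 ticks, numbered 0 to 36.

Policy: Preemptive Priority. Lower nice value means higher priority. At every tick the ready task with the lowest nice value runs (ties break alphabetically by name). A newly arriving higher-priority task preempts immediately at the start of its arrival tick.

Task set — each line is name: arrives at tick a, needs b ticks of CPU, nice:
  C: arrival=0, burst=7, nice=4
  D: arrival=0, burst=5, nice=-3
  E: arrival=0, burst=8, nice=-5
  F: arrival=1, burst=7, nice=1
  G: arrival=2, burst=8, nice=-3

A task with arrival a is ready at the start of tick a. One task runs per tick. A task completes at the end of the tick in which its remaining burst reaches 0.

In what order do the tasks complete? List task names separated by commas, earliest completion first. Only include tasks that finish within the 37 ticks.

t=0: ready={C,D,E} → run E
t=1: ready={C,D,E,F} → run E
t=2: ready={C,D,E,F,G} → run E
t=3: ready={C,D,E,F,G} → run E
t=4: ready={C,D,E,F,G} → run E
t=5: ready={C,D,E,F,G} → run E
t=6: ready={C,D,E,F,G} → run E
t=7: ready={C,D,E,F,G} → run E
t=8: ready={C,D,F,G} → run D
t=9: ready={C,D,F,G} → run D
t=10: ready={C,D,F,G} → run D
t=11: ready={C,D,F,G} → run D
t=12: ready={C,D,F,G} → run D
t=13: ready={C,F,G} → run G
t=14: ready={C,F,G} → run G
t=15: ready={C,F,G} → run G
t=16: ready={C,F,G} → run G
t=17: ready={C,F,G} → run G
t=18: ready={C,F,G} → run G
t=19: ready={C,F,G} → run G
t=20: ready={C,F,G} → run G
t=21: ready={C,F} → run F
t=22: ready={C,F} → run F
t=23: ready={C,F} → run F
t=24: ready={C,F} → run F
t=25: ready={C,F} → run F
t=26: ready={C,F} → run F
t=27: ready={C,F} → run F
t=28: ready={C} → run C
t=29: ready={C} → run C
t=30: ready={C} → run C
t=31: ready={C} → run C
t=32: ready={C} → run C
t=33: ready={C} → run C
t=34: ready={C} → run C
t=35: (idle)
t=36: (idle)

completion order = E, D, G, F, C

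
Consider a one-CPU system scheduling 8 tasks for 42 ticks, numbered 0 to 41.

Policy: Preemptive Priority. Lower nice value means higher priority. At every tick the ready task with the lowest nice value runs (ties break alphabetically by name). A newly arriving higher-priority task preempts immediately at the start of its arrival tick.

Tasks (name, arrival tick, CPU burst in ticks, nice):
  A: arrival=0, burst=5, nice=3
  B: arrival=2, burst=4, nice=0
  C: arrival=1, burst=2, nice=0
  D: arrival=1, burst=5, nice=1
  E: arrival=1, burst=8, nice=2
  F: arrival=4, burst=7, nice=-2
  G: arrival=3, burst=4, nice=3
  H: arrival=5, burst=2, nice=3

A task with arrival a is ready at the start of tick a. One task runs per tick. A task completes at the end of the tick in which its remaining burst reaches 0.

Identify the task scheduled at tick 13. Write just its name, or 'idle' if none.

running at tick 13 = C

t=0: ready={A} → run A
t=1: ready={A,C,D,E} → run C
t=2: ready={A,B,C,D,E} → run B
t=3: ready={A,B,C,D,E,G} → run B
t=4: ready={A,B,C,D,E,F,G} → run F
t=5: ready={A,B,C,D,E,F,G,H} → run F
t=6: ready={A,B,C,D,E,F,G,H} → run F
t=7: ready={A,B,C,D,E,F,G,H} → run F
t=8: ready={A,B,C,D,E,F,G,H} → run F
t=9: ready={A,B,C,D,E,F,G,H} → run F
t=10: ready={A,B,C,D,E,F,G,H} → run F
t=11: ready={A,B,C,D,E,G,H} → run B
t=12: ready={A,B,C,D,E,G,H} → run B
t=13: ready={A,C,D,E,G,H} → run C
t=14: ready={A,D,E,G,H} → run D
t=15: ready={A,D,E,G,H} → run D
t=16: ready={A,D,E,G,H} → run D
t=17: ready={A,D,E,G,H} → run D
t=18: ready={A,D,E,G,H} → run D
t=19: ready={A,E,G,H} → run E
t=20: ready={A,E,G,H} → run E
t=21: ready={A,E,G,H} → run E
t=22: ready={A,E,G,H} → run E
t=23: ready={A,E,G,H} → run E
t=24: ready={A,E,G,H} → run E
t=25: ready={A,E,G,H} → run E
t=26: ready={A,E,G,H} → run E
t=27: ready={A,G,H} → run A
t=28: ready={A,G,H} → run A
t=29: ready={A,G,H} → run A
t=30: ready={A,G,H} → run A
t=31: ready={G,H} → run G
t=32: ready={G,H} → run G
t=33: ready={G,H} → run G
t=34: ready={G,H} → run G
t=35: ready={H} → run H
t=36: ready={H} → run H
t=37: (idle)
t=38: (idle)
t=39: (idle)
t=40: (idle)
t=41: (idle)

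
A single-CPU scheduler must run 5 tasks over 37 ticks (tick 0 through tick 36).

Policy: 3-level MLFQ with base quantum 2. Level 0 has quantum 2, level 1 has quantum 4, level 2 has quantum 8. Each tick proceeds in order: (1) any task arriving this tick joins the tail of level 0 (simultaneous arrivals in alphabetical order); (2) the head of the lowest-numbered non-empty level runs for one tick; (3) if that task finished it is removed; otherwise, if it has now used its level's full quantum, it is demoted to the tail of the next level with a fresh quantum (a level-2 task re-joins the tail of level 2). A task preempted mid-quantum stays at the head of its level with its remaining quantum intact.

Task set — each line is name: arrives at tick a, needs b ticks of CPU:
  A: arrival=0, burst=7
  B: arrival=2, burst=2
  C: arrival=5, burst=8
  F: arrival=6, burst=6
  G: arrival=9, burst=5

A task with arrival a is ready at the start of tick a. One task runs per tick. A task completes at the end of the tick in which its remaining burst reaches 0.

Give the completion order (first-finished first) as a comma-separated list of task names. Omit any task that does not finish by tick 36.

t=0: L0/L1/L2 = A/-/- → run A
t=1: L0/L1/L2 = A/-/- → run A
t=2: L0/L1/L2 = B/A/- → run B
t=3: L0/L1/L2 = B/A/- → run B
t=4: L0/L1/L2 = -/A/- → run A
t=5: L0/L1/L2 = C/A/- → run C
t=6: L0/L1/L2 = CF/A/- → run C
t=7: L0/L1/L2 = F/AC/- → run F
t=8: L0/L1/L2 = F/AC/- → run F
t=9: L0/L1/L2 = G/ACF/- → run G
t=10: L0/L1/L2 = G/ACF/- → run G
t=11: L0/L1/L2 = -/ACFG/- → run A
t=12: L0/L1/L2 = -/ACFG/- → run A
t=13: L0/L1/L2 = -/ACFG/- → run A
t=14: L0/L1/L2 = -/CFG/A → run C
t=15: L0/L1/L2 = -/CFG/A → run C
t=16: L0/L1/L2 = -/CFG/A → run C
t=17: L0/L1/L2 = -/CFG/A → run C
t=18: L0/L1/L2 = -/FG/AC → run F
t=19: L0/L1/L2 = -/FG/AC → run F
t=20: L0/L1/L2 = -/FG/AC → run F
t=21: L0/L1/L2 = -/FG/AC → run F
t=22: L0/L1/L2 = -/G/AC → run G
t=23: L0/L1/L2 = -/G/AC → run G
t=24: L0/L1/L2 = -/G/AC → run G
t=25: L0/L1/L2 = -/-/AC → run A
t=26: L0/L1/L2 = -/-/C → run C
t=27: L0/L1/L2 = -/-/C → run C
t=28: (idle)
t=29: (idle)
t=30: (idle)
t=31: (idle)
t=32: (idle)
t=33: (idle)
t=34: (idle)
t=35: (idle)
t=36: (idle)

completion order = B, F, G, A, C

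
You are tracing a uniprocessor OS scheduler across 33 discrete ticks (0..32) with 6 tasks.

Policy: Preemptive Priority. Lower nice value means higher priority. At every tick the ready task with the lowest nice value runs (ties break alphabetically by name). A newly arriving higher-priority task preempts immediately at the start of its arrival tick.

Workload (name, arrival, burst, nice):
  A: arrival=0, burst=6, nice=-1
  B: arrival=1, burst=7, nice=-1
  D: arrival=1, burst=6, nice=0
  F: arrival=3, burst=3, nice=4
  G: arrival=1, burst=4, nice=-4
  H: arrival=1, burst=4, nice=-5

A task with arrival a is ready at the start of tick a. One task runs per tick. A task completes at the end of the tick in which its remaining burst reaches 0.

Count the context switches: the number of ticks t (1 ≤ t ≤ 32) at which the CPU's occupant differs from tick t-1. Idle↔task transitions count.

t=0: ready={A} → run A
t=1: ready={A,B,D,G,H} → run H
t=2: ready={A,B,D,G,H} → run H
t=3: ready={A,B,D,F,G,H} → run H
t=4: ready={A,B,D,F,G,H} → run H
t=5: ready={A,B,D,F,G} → run G
t=6: ready={A,B,D,F,G} → run G
t=7: ready={A,B,D,F,G} → run G
t=8: ready={A,B,D,F,G} → run G
t=9: ready={A,B,D,F} → run A
t=10: ready={A,B,D,F} → run A
t=11: ready={A,B,D,F} → run A
t=12: ready={A,B,D,F} → run A
t=13: ready={A,B,D,F} → run A
t=14: ready={B,D,F} → run B
t=15: ready={B,D,F} → run B
t=16: ready={B,D,F} → run B
t=17: ready={B,D,F} → run B
t=18: ready={B,D,F} → run B
t=19: ready={B,D,F} → run B
t=20: ready={B,D,F} → run B
t=21: ready={D,F} → run D
t=22: ready={D,F} → run D
t=23: ready={D,F} → run D
t=24: ready={D,F} → run D
t=25: ready={D,F} → run D
t=26: ready={D,F} → run D
t=27: ready={F} → run F
t=28: ready={F} → run F
t=29: ready={F} → run F
t=30: (idle)
t=31: (idle)
t=32: (idle)

context switches = 7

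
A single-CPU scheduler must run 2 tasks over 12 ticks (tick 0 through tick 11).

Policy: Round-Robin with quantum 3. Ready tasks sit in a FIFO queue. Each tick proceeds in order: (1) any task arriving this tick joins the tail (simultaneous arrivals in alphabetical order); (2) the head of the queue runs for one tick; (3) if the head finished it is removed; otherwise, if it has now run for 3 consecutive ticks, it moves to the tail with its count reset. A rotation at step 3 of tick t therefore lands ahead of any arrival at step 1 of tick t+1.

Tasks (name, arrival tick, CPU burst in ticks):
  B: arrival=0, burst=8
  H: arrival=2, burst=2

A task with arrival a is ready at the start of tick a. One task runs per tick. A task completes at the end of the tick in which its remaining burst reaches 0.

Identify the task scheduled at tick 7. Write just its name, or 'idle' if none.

running at tick 7 = B

t=0: queue=[B] q_used=0 → run B
t=1: queue=[B] q_used=1 → run B
t=2: queue=[B,H] q_used=2 → run B
t=3: queue=[H,B] q_used=0 → run H
t=4: queue=[H,B] q_used=1 → run H
t=5: queue=[B] q_used=0 → run B
t=6: queue=[B] q_used=1 → run B
t=7: queue=[B] q_used=2 → run B
t=8: queue=[B] q_used=0 → run B
t=9: queue=[B] q_used=1 → run B
t=10: (idle)
t=11: (idle)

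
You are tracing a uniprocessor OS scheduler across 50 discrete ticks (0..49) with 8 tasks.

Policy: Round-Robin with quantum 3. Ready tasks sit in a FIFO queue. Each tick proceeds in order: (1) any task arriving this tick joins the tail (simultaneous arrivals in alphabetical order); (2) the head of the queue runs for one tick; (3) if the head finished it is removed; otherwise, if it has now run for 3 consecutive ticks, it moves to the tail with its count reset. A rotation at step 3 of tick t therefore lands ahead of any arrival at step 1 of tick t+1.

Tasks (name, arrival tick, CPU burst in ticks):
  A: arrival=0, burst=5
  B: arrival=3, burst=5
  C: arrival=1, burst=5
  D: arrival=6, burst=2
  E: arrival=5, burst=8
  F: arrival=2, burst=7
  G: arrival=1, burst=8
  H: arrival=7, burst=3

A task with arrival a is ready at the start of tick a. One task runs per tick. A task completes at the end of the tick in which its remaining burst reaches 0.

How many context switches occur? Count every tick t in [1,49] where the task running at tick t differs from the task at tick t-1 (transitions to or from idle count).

t=0: queue=[A] q_used=0 → run A
t=1: queue=[A,C,G] q_used=1 → run A
t=2: queue=[A,C,G,F] q_used=2 → run A
t=3: queue=[C,G,F,A,B] q_used=0 → run C
t=4: queue=[C,G,F,A,B] q_used=1 → run C
t=5: queue=[C,G,F,A,B,E] q_used=2 → run C
t=6: queue=[G,F,A,B,E,C,D] q_used=0 → run G
t=7: queue=[G,F,A,B,E,C,D,H] q_used=1 → run G
t=8: queue=[G,F,A,B,E,C,D,H] q_used=2 → run G
t=9: queue=[F,A,B,E,C,D,H,G] q_used=0 → run F
t=10: queue=[F,A,B,E,C,D,H,G] q_used=1 → run F
t=11: queue=[F,A,B,E,C,D,H,G] q_used=2 → run F
t=12: queue=[A,B,E,C,D,H,G,F] q_used=0 → run A
t=13: queue=[A,B,E,C,D,H,G,F] q_used=1 → run A
t=14: queue=[B,E,C,D,H,G,F] q_used=0 → run B
t=15: queue=[B,E,C,D,H,G,F] q_used=1 → run B
t=16: queue=[B,E,C,D,H,G,F] q_used=2 → run B
t=17: queue=[E,C,D,H,G,F,B] q_used=0 → run E
t=18: queue=[E,C,D,H,G,F,B] q_used=1 → run E
t=19: queue=[E,C,D,H,G,F,B] q_used=2 → run E
t=20: queue=[C,D,H,G,F,B,E] q_used=0 → run C
t=21: queue=[C,D,H,G,F,B,E] q_used=1 → run C
t=22: queue=[D,H,G,F,B,E] q_used=0 → run D
t=23: queue=[D,H,G,F,B,E] q_used=1 → run D
t=24: queue=[H,G,F,B,E] q_used=0 → run H
t=25: queue=[H,G,F,B,E] q_used=1 → run H
t=26: queue=[H,G,F,B,E] q_used=2 → run H
t=27: queue=[G,F,B,E] q_used=0 → run G
t=28: queue=[G,F,B,E] q_used=1 → run G
t=29: queue=[G,F,B,E] q_used=2 → run G
t=30: queue=[F,B,E,G] q_used=0 → run F
t=31: queue=[F,B,E,G] q_used=1 → run F
t=32: queue=[F,B,E,G] q_used=2 → run F
t=33: queue=[B,E,G,F] q_used=0 → run B
t=34: queue=[B,E,G,F] q_used=1 → run B
t=35: queue=[E,G,F] q_used=0 → run E
t=36: queue=[E,G,F] q_used=1 → run E
t=37: queue=[E,G,F] q_used=2 → run E
t=38: queue=[G,F,E] q_used=0 → run G
t=39: queue=[G,F,E] q_used=1 → run G
t=40: queue=[F,E] q_used=0 → run F
t=41: queue=[E] q_used=0 → run E
t=42: queue=[E] q_used=1 → run E
t=43: (idle)
t=44: (idle)
t=45: (idle)
t=46: (idle)
t=47: (idle)
t=48: (idle)
t=49: (idle)

context switches = 17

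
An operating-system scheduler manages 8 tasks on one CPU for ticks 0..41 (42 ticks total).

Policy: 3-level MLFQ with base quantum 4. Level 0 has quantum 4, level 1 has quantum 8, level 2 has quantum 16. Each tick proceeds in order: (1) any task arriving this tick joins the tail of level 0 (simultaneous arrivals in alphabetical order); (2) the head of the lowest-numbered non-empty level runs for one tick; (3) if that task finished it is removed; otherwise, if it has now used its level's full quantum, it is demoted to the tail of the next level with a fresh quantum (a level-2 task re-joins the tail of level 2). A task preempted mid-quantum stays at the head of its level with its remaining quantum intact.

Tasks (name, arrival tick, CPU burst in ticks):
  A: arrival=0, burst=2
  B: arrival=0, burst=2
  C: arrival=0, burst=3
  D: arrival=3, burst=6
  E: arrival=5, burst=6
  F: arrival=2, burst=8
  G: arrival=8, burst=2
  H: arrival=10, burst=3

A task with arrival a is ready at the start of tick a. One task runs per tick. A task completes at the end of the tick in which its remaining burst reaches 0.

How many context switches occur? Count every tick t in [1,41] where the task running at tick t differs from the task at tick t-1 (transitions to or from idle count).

context switches = 11

t=0: L0/L1/L2 = ABC/-/- → run A
t=1: L0/L1/L2 = ABC/-/- → run A
t=2: L0/L1/L2 = BCF/-/- → run B
t=3: L0/L1/L2 = BCFD/-/- → run B
t=4: L0/L1/L2 = CFD/-/- → run C
t=5: L0/L1/L2 = CFDE/-/- → run C
t=6: L0/L1/L2 = CFDE/-/- → run C
t=7: L0/L1/L2 = FDE/-/- → run F
t=8: L0/L1/L2 = FDEG/-/- → run F
t=9: L0/L1/L2 = FDEG/-/- → run F
t=10: L0/L1/L2 = FDEGH/-/- → run F
t=11: L0/L1/L2 = DEGH/F/- → run D
t=12: L0/L1/L2 = DEGH/F/- → run D
t=13: L0/L1/L2 = DEGH/F/- → run D
t=14: L0/L1/L2 = DEGH/F/- → run D
t=15: L0/L1/L2 = EGH/FD/- → run E
t=16: L0/L1/L2 = EGH/FD/- → run E
t=17: L0/L1/L2 = EGH/FD/- → run E
t=18: L0/L1/L2 = EGH/FD/- → run E
t=19: L0/L1/L2 = GH/FDE/- → run G
t=20: L0/L1/L2 = GH/FDE/- → run G
t=21: L0/L1/L2 = H/FDE/- → run H
t=22: L0/L1/L2 = H/FDE/- → run H
t=23: L0/L1/L2 = H/FDE/- → run H
t=24: L0/L1/L2 = -/FDE/- → run F
t=25: L0/L1/L2 = -/FDE/- → run F
t=26: L0/L1/L2 = -/FDE/- → run F
t=27: L0/L1/L2 = -/FDE/- → run F
t=28: L0/L1/L2 = -/DE/- → run D
t=29: L0/L1/L2 = -/DE/- → run D
t=30: L0/L1/L2 = -/E/- → run E
t=31: L0/L1/L2 = -/E/- → run E
t=32: (idle)
t=33: (idle)
t=34: (idle)
t=35: (idle)
t=36: (idle)
t=37: (idle)
t=38: (idle)
t=39: (idle)
t=40: (idle)
t=41: (idle)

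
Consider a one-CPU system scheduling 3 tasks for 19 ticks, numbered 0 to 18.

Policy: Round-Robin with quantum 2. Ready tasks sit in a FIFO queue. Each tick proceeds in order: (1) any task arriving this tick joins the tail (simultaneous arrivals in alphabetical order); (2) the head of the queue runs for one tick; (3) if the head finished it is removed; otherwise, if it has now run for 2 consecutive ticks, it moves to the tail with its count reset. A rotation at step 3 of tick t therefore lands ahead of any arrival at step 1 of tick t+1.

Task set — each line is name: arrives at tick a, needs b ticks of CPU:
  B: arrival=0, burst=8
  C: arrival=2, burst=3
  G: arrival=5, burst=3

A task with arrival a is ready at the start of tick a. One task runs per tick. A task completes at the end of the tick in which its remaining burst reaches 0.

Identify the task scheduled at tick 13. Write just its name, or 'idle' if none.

t=0: queue=[B] q_used=0 → run B
t=1: queue=[B] q_used=1 → run B
t=2: queue=[B,C] q_used=0 → run B
t=3: queue=[B,C] q_used=1 → run B
t=4: queue=[C,B] q_used=0 → run C
t=5: queue=[C,B,G] q_used=1 → run C
t=6: queue=[B,G,C] q_used=0 → run B
t=7: queue=[B,G,C] q_used=1 → run B
t=8: queue=[G,C,B] q_used=0 → run G
t=9: queue=[G,C,B] q_used=1 → run G
t=10: queue=[C,B,G] q_used=0 → run C
t=11: queue=[B,G] q_used=0 → run B
t=12: queue=[B,G] q_used=1 → run B
t=13: queue=[G] q_used=0 → run G
t=14: (idle)
t=15: (idle)
t=16: (idle)
t=17: (idle)
t=18: (idle)

running at tick 13 = G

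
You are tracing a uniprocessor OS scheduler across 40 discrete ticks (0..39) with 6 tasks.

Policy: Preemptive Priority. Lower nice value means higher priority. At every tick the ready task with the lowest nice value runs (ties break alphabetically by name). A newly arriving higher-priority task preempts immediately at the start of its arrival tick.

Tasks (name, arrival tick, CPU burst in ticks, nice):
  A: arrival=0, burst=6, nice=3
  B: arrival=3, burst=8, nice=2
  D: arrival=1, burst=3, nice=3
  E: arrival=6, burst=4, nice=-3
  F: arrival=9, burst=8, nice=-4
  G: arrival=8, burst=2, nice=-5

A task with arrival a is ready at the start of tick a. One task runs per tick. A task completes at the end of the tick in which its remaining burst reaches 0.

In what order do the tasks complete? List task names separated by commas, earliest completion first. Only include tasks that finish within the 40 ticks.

completion order = G, F, E, B, A, D

t=0: ready={A} → run A
t=1: ready={A,D} → run A
t=2: ready={A,D} → run A
t=3: ready={A,B,D} → run B
t=4: ready={A,B,D} → run B
t=5: ready={A,B,D} → run B
t=6: ready={A,B,D,E} → run E
t=7: ready={A,B,D,E} → run E
t=8: ready={A,B,D,E,G} → run G
t=9: ready={A,B,D,E,F,G} → run G
t=10: ready={A,B,D,E,F} → run F
t=11: ready={A,B,D,E,F} → run F
t=12: ready={A,B,D,E,F} → run F
t=13: ready={A,B,D,E,F} → run F
t=14: ready={A,B,D,E,F} → run F
t=15: ready={A,B,D,E,F} → run F
t=16: ready={A,B,D,E,F} → run F
t=17: ready={A,B,D,E,F} → run F
t=18: ready={A,B,D,E} → run E
t=19: ready={A,B,D,E} → run E
t=20: ready={A,B,D} → run B
t=21: ready={A,B,D} → run B
t=22: ready={A,B,D} → run B
t=23: ready={A,B,D} → run B
t=24: ready={A,B,D} → run B
t=25: ready={A,D} → run A
t=26: ready={A,D} → run A
t=27: ready={A,D} → run A
t=28: ready={D} → run D
t=29: ready={D} → run D
t=30: ready={D} → run D
t=31: (idle)
t=32: (idle)
t=33: (idle)
t=34: (idle)
t=35: (idle)
t=36: (idle)
t=37: (idle)
t=38: (idle)
t=39: (idle)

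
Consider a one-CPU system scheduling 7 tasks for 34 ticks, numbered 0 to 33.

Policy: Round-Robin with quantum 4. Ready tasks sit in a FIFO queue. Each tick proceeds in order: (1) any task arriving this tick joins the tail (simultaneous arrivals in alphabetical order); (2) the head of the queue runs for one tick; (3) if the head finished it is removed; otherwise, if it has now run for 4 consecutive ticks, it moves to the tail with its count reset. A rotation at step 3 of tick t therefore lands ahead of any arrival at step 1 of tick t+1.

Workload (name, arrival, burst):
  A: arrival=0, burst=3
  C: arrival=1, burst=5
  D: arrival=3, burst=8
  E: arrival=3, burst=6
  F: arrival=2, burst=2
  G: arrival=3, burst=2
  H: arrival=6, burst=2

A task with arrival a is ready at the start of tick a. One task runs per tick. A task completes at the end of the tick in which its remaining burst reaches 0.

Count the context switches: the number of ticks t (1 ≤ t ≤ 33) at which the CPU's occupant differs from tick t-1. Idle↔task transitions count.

context switches = 10

t=0: queue=[A] q_used=0 → run A
t=1: queue=[A,C] q_used=1 → run A
t=2: queue=[A,C,F] q_used=2 → run A
t=3: queue=[C,F,D,E,G] q_used=0 → run C
t=4: queue=[C,F,D,E,G] q_used=1 → run C
t=5: queue=[C,F,D,E,G] q_used=2 → run C
t=6: queue=[C,F,D,E,G,H] q_used=3 → run C
t=7: queue=[F,D,E,G,H,C] q_used=0 → run F
t=8: queue=[F,D,E,G,H,C] q_used=1 → run F
t=9: queue=[D,E,G,H,C] q_used=0 → run D
t=10: queue=[D,E,G,H,C] q_used=1 → run D
t=11: queue=[D,E,G,H,C] q_used=2 → run D
t=12: queue=[D,E,G,H,C] q_used=3 → run D
t=13: queue=[E,G,H,C,D] q_used=0 → run E
t=14: queue=[E,G,H,C,D] q_used=1 → run E
t=15: queue=[E,G,H,C,D] q_used=2 → run E
t=16: queue=[E,G,H,C,D] q_used=3 → run E
t=17: queue=[G,H,C,D,E] q_used=0 → run G
t=18: queue=[G,H,C,D,E] q_used=1 → run G
t=19: queue=[H,C,D,E] q_used=0 → run H
t=20: queue=[H,C,D,E] q_used=1 → run H
t=21: queue=[C,D,E] q_used=0 → run C
t=22: queue=[D,E] q_used=0 → run D
t=23: queue=[D,E] q_used=1 → run D
t=24: queue=[D,E] q_used=2 → run D
t=25: queue=[D,E] q_used=3 → run D
t=26: queue=[E] q_used=0 → run E
t=27: queue=[E] q_used=1 → run E
t=28: (idle)
t=29: (idle)
t=30: (idle)
t=31: (idle)
t=32: (idle)
t=33: (idle)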